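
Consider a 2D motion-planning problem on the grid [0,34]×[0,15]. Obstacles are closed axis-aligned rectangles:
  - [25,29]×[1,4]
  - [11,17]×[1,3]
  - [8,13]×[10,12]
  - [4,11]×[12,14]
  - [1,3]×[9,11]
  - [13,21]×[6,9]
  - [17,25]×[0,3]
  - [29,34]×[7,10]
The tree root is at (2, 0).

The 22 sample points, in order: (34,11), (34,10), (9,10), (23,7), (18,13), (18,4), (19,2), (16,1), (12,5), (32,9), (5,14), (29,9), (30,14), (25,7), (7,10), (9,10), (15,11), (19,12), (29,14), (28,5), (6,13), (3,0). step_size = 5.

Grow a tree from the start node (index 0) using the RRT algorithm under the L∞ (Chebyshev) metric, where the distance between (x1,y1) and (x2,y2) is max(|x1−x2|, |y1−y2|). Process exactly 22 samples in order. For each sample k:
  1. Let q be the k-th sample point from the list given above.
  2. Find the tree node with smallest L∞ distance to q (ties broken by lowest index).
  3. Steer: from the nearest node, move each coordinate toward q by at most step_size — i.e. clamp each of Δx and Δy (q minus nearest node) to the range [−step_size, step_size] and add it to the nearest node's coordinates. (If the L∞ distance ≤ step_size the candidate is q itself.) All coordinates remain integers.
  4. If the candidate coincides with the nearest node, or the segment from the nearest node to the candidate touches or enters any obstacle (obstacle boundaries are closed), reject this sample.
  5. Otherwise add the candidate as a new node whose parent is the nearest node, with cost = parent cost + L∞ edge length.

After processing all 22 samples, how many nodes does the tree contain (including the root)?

Node count: 6

1. q=(34,11) nearest=0 d=32 new=(7,5) → add node 1 parent=0 cost=5
2. q=(34,10) nearest=1 d=27 new=(12,10) → blocked by [8,13]×[10,12], reject
3. q=(9,10) nearest=1 d=5 new=(9,10) → blocked by [8,13]×[10,12], reject
4. q=(23,7) nearest=1 d=16 new=(12,7) → add node 2 parent=1 cost=10
5. q=(18,13) nearest=2 d=6 new=(17,12) → blocked by [13,21]×[6,9], reject
6. q=(18,4) nearest=2 d=6 new=(17,4) → blocked by [13,21]×[6,9], reject
7. q=(19,2) nearest=2 d=7 new=(17,2) → blocked by [11,17]×[1,3], reject
8. q=(16,1) nearest=2 d=6 new=(16,2) → blocked by [11,17]×[1,3], reject
9. q=(12,5) nearest=2 d=2 new=(12,5) → add node 3 parent=2 cost=12
10. q=(32,9) nearest=2 d=20 new=(17,9) → blocked by [13,21]×[6,9], reject
11. q=(5,14) nearest=2 d=7 new=(7,12) → blocked by [8,13]×[10,12], reject
12. q=(29,9) nearest=2 d=17 new=(17,9) → blocked by [13,21]×[6,9], reject
13. q=(30,14) nearest=2 d=18 new=(17,12) → blocked by [13,21]×[6,9], reject
14. q=(25,7) nearest=2 d=13 new=(17,7) → blocked by [13,21]×[6,9], reject
15. q=(7,10) nearest=1 d=5 new=(7,10) → add node 4 parent=1 cost=10
16. q=(9,10) nearest=4 d=2 new=(9,10) → blocked by [8,13]×[10,12], reject
17. q=(15,11) nearest=2 d=4 new=(15,11) → blocked by [13,21]×[6,9], reject
18. q=(19,12) nearest=2 d=7 new=(17,12) → blocked by [13,21]×[6,9], reject
19. q=(29,14) nearest=2 d=17 new=(17,12) → blocked by [13,21]×[6,9], reject
20. q=(28,5) nearest=2 d=16 new=(17,5) → blocked by [13,21]×[6,9], reject
21. q=(6,13) nearest=4 d=3 new=(6,13) → blocked by [4,11]×[12,14], reject
22. q=(3,0) nearest=0 d=1 new=(3,0) → add node 5 parent=0 cost=1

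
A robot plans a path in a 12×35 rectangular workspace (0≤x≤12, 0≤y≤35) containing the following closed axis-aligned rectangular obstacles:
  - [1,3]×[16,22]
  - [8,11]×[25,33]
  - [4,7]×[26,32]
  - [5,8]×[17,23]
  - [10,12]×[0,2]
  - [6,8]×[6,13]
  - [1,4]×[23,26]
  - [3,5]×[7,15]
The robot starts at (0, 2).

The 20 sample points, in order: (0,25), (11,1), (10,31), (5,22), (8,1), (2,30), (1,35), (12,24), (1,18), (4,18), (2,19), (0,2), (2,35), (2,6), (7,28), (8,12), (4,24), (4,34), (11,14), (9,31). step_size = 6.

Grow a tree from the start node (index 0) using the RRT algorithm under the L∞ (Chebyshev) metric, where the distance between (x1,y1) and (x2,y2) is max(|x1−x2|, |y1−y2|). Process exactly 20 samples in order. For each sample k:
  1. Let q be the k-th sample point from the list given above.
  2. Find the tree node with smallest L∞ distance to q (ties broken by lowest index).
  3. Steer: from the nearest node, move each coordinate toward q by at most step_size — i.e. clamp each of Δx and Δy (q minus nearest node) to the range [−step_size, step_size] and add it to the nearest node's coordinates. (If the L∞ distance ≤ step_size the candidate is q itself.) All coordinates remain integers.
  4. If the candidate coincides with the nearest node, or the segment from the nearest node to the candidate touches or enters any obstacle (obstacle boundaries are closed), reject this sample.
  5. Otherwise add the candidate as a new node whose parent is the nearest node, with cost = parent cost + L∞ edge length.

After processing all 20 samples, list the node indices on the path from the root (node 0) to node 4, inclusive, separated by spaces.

1. q=(0,25) nearest=0 d=23 new=(0,8) → add node 1 parent=0 cost=6
2. q=(11,1) nearest=0 d=11 new=(6,1) → add node 2 parent=0 cost=6
3. q=(10,31) nearest=1 d=23 new=(6,14) → blocked by [3,5]×[7,15], reject
4. q=(5,22) nearest=1 d=14 new=(5,14) → blocked by [3,5]×[7,15], reject
5. q=(8,1) nearest=2 d=2 new=(8,1) → add node 3 parent=2 cost=8
6. q=(2,30) nearest=1 d=22 new=(2,14) → add node 4 parent=1 cost=12
7. q=(1,35) nearest=4 d=21 new=(1,20) → blocked by [1,3]×[16,22], reject
8. q=(12,24) nearest=4 d=10 new=(8,20) → blocked by [5,8]×[17,23], reject
9. q=(1,18) nearest=4 d=4 new=(1,18) → blocked by [1,3]×[16,22], reject
10. q=(4,18) nearest=4 d=4 new=(4,18) → blocked by [1,3]×[16,22], reject
11. q=(2,19) nearest=4 d=5 new=(2,19) → blocked by [1,3]×[16,22], reject
12. q=(0,2) nearest=0 d=0 → coincident, reject
13. q=(2,35) nearest=4 d=21 new=(2,20) → blocked by [1,3]×[16,22], reject
14. q=(2,6) nearest=1 d=2 new=(2,6) → add node 5 parent=1 cost=8
15. q=(7,28) nearest=4 d=14 new=(7,20) → blocked by [5,8]×[17,23], reject
16. q=(8,12) nearest=4 d=6 new=(8,12) → blocked by [6,8]×[6,13], reject
17. q=(4,24) nearest=4 d=10 new=(4,20) → blocked by [1,3]×[16,22], reject
18. q=(4,34) nearest=4 d=20 new=(4,20) → blocked by [1,3]×[16,22], reject
19. q=(11,14) nearest=4 d=9 new=(8,14) → blocked by [3,5]×[7,15], reject
20. q=(9,31) nearest=4 d=17 new=(8,20) → blocked by [5,8]×[17,23], reject

Path: 0 1 4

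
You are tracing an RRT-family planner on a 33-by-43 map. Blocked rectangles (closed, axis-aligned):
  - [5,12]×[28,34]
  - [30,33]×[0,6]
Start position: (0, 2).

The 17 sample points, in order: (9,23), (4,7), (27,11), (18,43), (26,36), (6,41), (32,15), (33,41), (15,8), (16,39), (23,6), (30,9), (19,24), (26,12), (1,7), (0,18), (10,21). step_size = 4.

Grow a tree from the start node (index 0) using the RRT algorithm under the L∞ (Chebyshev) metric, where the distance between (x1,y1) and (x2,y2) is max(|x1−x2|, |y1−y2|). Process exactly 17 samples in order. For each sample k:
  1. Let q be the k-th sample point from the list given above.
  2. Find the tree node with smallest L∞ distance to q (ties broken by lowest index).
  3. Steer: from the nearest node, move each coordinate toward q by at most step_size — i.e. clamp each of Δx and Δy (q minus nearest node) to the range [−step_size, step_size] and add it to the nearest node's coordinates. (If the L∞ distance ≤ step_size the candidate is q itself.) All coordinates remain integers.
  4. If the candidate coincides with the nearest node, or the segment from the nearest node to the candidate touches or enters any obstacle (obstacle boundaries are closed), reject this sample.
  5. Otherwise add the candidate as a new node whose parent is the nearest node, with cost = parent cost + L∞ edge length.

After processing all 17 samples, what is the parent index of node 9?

1. q=(9,23) nearest=0 d=21 new=(4,6) → add node 1 parent=0 cost=4
2. q=(4,7) nearest=1 d=1 new=(4,7) → add node 2 parent=1 cost=5
3. q=(27,11) nearest=1 d=23 new=(8,10) → add node 3 parent=1 cost=8
4. q=(18,43) nearest=3 d=33 new=(12,14) → add node 4 parent=3 cost=12
5. q=(26,36) nearest=4 d=22 new=(16,18) → add node 5 parent=4 cost=16
6. q=(6,41) nearest=5 d=23 new=(12,22) → add node 6 parent=5 cost=20
7. q=(32,15) nearest=5 d=16 new=(20,15) → add node 7 parent=5 cost=20
8. q=(33,41) nearest=6 d=21 new=(16,26) → add node 8 parent=6 cost=24
9. q=(15,8) nearest=4 d=6 new=(15,10) → add node 9 parent=4 cost=16
10. q=(16,39) nearest=8 d=13 new=(16,30) → add node 10 parent=8 cost=28
11. q=(23,6) nearest=9 d=8 new=(19,6) → add node 11 parent=9 cost=20
12. q=(30,9) nearest=7 d=10 new=(24,11) → add node 12 parent=7 cost=24
13. q=(19,24) nearest=8 d=3 new=(19,24) → add node 13 parent=8 cost=27
14. q=(26,12) nearest=12 d=2 new=(26,12) → add node 14 parent=12 cost=26
15. q=(1,7) nearest=1 d=3 new=(1,7) → add node 15 parent=1 cost=7
16. q=(0,18) nearest=3 d=8 new=(4,14) → add node 16 parent=3 cost=12
17. q=(10,21) nearest=6 d=2 new=(10,21) → add node 17 parent=6 cost=22

Parent of node 9: 4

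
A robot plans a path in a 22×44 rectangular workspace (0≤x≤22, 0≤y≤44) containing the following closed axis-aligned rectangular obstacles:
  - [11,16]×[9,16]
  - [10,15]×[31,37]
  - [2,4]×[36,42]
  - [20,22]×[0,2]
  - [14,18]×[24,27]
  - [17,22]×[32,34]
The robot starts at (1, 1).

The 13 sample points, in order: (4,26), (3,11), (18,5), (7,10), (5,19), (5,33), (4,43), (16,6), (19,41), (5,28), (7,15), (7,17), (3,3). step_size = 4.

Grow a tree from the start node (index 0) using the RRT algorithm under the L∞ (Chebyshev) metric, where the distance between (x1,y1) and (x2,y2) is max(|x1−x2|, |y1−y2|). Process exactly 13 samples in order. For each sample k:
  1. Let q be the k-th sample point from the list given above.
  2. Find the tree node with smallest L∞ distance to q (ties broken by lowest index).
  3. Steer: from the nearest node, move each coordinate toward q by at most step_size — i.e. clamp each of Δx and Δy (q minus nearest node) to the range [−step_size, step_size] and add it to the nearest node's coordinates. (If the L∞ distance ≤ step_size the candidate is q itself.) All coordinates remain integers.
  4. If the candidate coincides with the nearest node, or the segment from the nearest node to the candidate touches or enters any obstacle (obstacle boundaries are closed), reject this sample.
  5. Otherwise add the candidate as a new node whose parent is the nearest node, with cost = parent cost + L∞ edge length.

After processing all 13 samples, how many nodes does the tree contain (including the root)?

Node count: 14

1. q=(4,26) nearest=0 d=25 new=(4,5) → add node 1 parent=0 cost=4
2. q=(3,11) nearest=1 d=6 new=(3,9) → add node 2 parent=1 cost=8
3. q=(18,5) nearest=1 d=14 new=(8,5) → add node 3 parent=1 cost=8
4. q=(7,10) nearest=2 d=4 new=(7,10) → add node 4 parent=2 cost=12
5. q=(5,19) nearest=4 d=9 new=(5,14) → add node 5 parent=4 cost=16
6. q=(5,33) nearest=5 d=19 new=(5,18) → add node 6 parent=5 cost=20
7. q=(4,43) nearest=6 d=25 new=(4,22) → add node 7 parent=6 cost=24
8. q=(16,6) nearest=3 d=8 new=(12,6) → add node 8 parent=3 cost=12
9. q=(19,41) nearest=7 d=19 new=(8,26) → add node 9 parent=7 cost=28
10. q=(5,28) nearest=9 d=3 new=(5,28) → add node 10 parent=9 cost=31
11. q=(7,15) nearest=5 d=2 new=(7,15) → add node 11 parent=5 cost=18
12. q=(7,17) nearest=6 d=2 new=(7,17) → add node 12 parent=6 cost=22
13. q=(3,3) nearest=0 d=2 new=(3,3) → add node 13 parent=0 cost=2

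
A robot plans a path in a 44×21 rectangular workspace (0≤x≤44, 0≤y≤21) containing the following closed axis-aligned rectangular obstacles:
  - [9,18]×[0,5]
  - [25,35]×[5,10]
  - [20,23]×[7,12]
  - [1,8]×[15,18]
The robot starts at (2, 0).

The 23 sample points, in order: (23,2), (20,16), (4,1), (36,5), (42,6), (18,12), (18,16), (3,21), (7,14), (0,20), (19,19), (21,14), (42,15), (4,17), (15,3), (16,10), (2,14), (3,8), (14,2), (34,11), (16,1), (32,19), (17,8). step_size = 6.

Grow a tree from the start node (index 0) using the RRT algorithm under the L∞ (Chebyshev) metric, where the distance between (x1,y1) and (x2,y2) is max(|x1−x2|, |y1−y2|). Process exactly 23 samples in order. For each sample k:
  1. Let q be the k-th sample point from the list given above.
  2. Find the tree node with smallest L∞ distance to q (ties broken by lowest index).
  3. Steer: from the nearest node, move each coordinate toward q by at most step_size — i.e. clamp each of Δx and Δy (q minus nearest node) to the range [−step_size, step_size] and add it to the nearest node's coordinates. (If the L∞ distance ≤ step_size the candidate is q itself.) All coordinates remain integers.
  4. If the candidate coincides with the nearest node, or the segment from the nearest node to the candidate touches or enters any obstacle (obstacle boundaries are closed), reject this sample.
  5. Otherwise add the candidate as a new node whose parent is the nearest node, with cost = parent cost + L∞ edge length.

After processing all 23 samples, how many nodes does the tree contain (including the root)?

1. q=(23,2) nearest=0 d=21 new=(8,2) → add node 1 parent=0 cost=6
2. q=(20,16) nearest=1 d=14 new=(14,8) → blocked by [9,18]×[0,5], reject
3. q=(4,1) nearest=0 d=2 new=(4,1) → add node 2 parent=0 cost=2
4. q=(36,5) nearest=1 d=28 new=(14,5) → blocked by [9,18]×[0,5], reject
5. q=(42,6) nearest=1 d=34 new=(14,6) → blocked by [9,18]×[0,5], reject
6. q=(18,12) nearest=1 d=10 new=(14,8) → blocked by [9,18]×[0,5], reject
7. q=(18,16) nearest=1 d=14 new=(14,8) → blocked by [9,18]×[0,5], reject
8. q=(3,21) nearest=1 d=19 new=(3,8) → add node 3 parent=1 cost=12
9. q=(7,14) nearest=3 d=6 new=(7,14) → add node 4 parent=3 cost=18
10. q=(0,20) nearest=4 d=7 new=(1,20) → blocked by [1,8]×[15,18], reject
11. q=(19,19) nearest=4 d=12 new=(13,19) → add node 5 parent=4 cost=24
12. q=(21,14) nearest=5 d=8 new=(19,14) → add node 6 parent=5 cost=30
13. q=(42,15) nearest=6 d=23 new=(25,15) → add node 7 parent=6 cost=36
14. q=(4,17) nearest=4 d=3 new=(4,17) → blocked by [1,8]×[15,18], reject
15. q=(15,3) nearest=1 d=7 new=(14,3) → blocked by [9,18]×[0,5], reject
16. q=(16,10) nearest=6 d=4 new=(16,10) → add node 8 parent=6 cost=34
17. q=(2,14) nearest=4 d=5 new=(2,14) → add node 9 parent=4 cost=23
18. q=(3,8) nearest=3 d=0 → coincident, reject
19. q=(14,2) nearest=1 d=6 new=(14,2) → blocked by [9,18]×[0,5], reject
20. q=(34,11) nearest=7 d=9 new=(31,11) → add node 10 parent=7 cost=42
21. q=(16,1) nearest=1 d=8 new=(14,1) → blocked by [9,18]×[0,5], reject
22. q=(32,19) nearest=7 d=7 new=(31,19) → add node 11 parent=7 cost=42
23. q=(17,8) nearest=8 d=2 new=(17,8) → add node 12 parent=8 cost=36

Node count: 13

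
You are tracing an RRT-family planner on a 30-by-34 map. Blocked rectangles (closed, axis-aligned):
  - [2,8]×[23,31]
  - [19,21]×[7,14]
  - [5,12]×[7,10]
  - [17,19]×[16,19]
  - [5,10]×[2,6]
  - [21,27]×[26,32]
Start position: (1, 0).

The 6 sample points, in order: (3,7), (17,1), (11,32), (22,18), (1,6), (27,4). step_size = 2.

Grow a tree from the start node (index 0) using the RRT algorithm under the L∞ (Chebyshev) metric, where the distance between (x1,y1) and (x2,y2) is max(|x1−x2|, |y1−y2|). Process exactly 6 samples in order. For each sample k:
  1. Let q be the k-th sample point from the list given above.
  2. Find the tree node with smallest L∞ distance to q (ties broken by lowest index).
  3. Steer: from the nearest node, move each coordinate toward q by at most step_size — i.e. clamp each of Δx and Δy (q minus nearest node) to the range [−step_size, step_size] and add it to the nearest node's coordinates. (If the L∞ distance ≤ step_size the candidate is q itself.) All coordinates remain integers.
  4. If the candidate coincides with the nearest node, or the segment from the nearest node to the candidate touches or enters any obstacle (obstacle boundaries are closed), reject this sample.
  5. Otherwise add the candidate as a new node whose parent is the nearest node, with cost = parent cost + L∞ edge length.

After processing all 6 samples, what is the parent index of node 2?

1. q=(3,7) nearest=0 d=7 new=(3,2) → add node 1 parent=0 cost=2
2. q=(17,1) nearest=1 d=14 new=(5,1) → add node 2 parent=1 cost=4
3. q=(11,32) nearest=1 d=30 new=(5,4) → blocked by [5,10]×[2,6], reject
4. q=(22,18) nearest=2 d=17 new=(7,3) → blocked by [5,10]×[2,6], reject
5. q=(1,6) nearest=1 d=4 new=(1,4) → add node 3 parent=1 cost=4
6. q=(27,4) nearest=2 d=22 new=(7,3) → blocked by [5,10]×[2,6], reject

Parent of node 2: 1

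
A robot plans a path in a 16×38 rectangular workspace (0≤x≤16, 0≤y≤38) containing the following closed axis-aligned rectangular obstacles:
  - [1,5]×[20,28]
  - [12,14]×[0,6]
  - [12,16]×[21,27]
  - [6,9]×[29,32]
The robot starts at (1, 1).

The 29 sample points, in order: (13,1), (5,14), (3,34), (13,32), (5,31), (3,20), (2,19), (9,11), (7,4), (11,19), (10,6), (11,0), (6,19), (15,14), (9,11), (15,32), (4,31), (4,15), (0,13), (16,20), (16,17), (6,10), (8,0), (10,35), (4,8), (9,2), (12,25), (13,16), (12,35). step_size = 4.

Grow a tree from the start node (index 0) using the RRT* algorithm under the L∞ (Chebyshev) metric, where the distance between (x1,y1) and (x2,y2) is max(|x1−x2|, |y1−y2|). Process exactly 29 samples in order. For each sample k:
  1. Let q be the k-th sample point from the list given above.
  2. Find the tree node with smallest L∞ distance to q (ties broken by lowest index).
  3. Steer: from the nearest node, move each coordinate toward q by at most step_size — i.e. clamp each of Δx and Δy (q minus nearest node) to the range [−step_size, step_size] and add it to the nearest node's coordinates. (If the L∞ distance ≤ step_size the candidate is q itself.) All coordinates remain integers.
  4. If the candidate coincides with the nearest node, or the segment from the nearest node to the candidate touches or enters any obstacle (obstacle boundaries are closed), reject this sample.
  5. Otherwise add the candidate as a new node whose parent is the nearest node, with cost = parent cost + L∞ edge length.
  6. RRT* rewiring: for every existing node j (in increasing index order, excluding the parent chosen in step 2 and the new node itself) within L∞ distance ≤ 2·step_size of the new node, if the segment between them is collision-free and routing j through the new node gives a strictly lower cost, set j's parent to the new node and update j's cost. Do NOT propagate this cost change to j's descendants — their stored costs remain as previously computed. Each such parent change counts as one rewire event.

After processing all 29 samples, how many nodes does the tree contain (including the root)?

1. q=(13,1) nearest=0 d=12 new=(5,1) → add node 1 parent=0 cost=4
2. q=(5,14) nearest=0 d=13 new=(5,5) → add node 2 parent=0 cost=4
3. q=(3,34) nearest=2 d=29 new=(3,9) → add node 3 parent=2 cost=8
4. q=(13,32) nearest=3 d=23 new=(7,13) → add node 4 parent=3 cost=12
5. q=(5,31) nearest=4 d=18 new=(5,17) → add node 5 parent=4 cost=16
6. q=(3,20) nearest=5 d=3 new=(3,20) → blocked by [1,5]×[20,28], reject
7. q=(2,19) nearest=5 d=3 new=(2,19) → add node 6 parent=5 cost=19
8. q=(9,11) nearest=4 d=2 new=(9,11) → add node 7 parent=4 cost=14
9. q=(7,4) nearest=2 d=2 new=(7,4) → add node 8 parent=2 cost=6; rewire 7→8 (13<14)
10. q=(11,19) nearest=4 d=6 new=(11,17) → add node 9 parent=4 cost=16
11. q=(10,6) nearest=8 d=3 new=(10,6) → add node 10 parent=8 cost=9
12. q=(11,0) nearest=8 d=4 new=(11,0) → add node 11 parent=8 cost=10
13. q=(6,19) nearest=5 d=2 new=(6,19) → add node 12 parent=5 cost=18
14. q=(15,14) nearest=9 d=4 new=(15,14) → add node 13 parent=9 cost=20
15. q=(9,11) nearest=7 d=0 → coincident, reject
16. q=(15,32) nearest=6 d=13 new=(6,23) → blocked by [1,5]×[20,28], reject
17. q=(4,31) nearest=6 d=12 new=(4,23) → blocked by [1,5]×[20,28], reject
18. q=(4,15) nearest=5 d=2 new=(4,15) → add node 14 parent=5 cost=18
19. q=(0,13) nearest=3 d=4 new=(0,13) → add node 15 parent=3 cost=12; rewire 6→15 (18<19); rewire 14→15 (16<18)
20. q=(16,20) nearest=9 d=5 new=(15,20) → add node 16 parent=9 cost=20
21. q=(16,17) nearest=13 d=3 new=(16,17) → add node 17 parent=13 cost=23
22. q=(6,10) nearest=3 d=3 new=(6,10) → add node 18 parent=3 cost=11
23. q=(8,0) nearest=1 d=3 new=(8,0) → add node 19 parent=1 cost=7
24. q=(10,35) nearest=16 d=15 new=(11,24) → blocked by [12,16]×[21,27], reject
25. q=(4,8) nearest=3 d=1 new=(4,8) → add node 20 parent=3 cost=9
26. q=(9,2) nearest=8 d=2 new=(9,2) → add node 21 parent=8 cost=8
27. q=(12,25) nearest=16 d=5 new=(12,24) → blocked by [12,16]×[21,27], reject
28. q=(13,16) nearest=9 d=2 new=(13,16) → add node 22 parent=9 cost=18; rewire 17→22 (21<23)
29. q=(12,35) nearest=16 d=15 new=(12,24) → blocked by [12,16]×[21,27], reject

Node count: 23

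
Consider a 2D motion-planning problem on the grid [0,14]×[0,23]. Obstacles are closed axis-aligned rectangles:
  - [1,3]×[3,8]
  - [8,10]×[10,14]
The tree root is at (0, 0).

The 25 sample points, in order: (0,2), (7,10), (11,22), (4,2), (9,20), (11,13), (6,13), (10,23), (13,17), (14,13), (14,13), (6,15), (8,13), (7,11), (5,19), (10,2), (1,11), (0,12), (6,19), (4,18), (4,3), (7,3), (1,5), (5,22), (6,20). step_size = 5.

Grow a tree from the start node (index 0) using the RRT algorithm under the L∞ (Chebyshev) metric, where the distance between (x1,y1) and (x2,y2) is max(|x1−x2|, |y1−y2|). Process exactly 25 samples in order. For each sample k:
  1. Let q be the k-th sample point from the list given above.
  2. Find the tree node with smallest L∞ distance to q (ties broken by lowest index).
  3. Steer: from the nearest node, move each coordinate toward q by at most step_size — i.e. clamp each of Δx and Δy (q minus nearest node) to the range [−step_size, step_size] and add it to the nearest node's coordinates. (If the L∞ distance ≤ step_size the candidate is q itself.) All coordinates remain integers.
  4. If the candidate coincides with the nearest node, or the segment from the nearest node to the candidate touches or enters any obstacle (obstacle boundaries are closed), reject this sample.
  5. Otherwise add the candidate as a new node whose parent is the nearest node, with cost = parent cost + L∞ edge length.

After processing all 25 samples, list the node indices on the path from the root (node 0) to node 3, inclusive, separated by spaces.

Path: 0 2 3

1. q=(0,2) nearest=0 d=2 new=(0,2) → add node 1 parent=0 cost=2
2. q=(7,10) nearest=1 d=8 new=(5,7) → blocked by [1,3]×[3,8], reject
3. q=(11,22) nearest=1 d=20 new=(5,7) → blocked by [1,3]×[3,8], reject
4. q=(4,2) nearest=0 d=4 new=(4,2) → add node 2 parent=0 cost=4
5. q=(9,20) nearest=1 d=18 new=(5,7) → blocked by [1,3]×[3,8], reject
6. q=(11,13) nearest=1 d=11 new=(5,7) → blocked by [1,3]×[3,8], reject
7. q=(6,13) nearest=1 d=11 new=(5,7) → blocked by [1,3]×[3,8], reject
8. q=(10,23) nearest=1 d=21 new=(5,7) → blocked by [1,3]×[3,8], reject
9. q=(13,17) nearest=1 d=15 new=(5,7) → blocked by [1,3]×[3,8], reject
10. q=(14,13) nearest=2 d=11 new=(9,7) → add node 3 parent=2 cost=9
11. q=(14,13) nearest=3 d=6 new=(14,12) → add node 4 parent=3 cost=14
12. q=(6,15) nearest=3 d=8 new=(6,12) → add node 5 parent=3 cost=14
13. q=(8,13) nearest=5 d=2 new=(8,13) → blocked by [8,10]×[10,14], reject
14. q=(7,11) nearest=5 d=1 new=(7,11) → add node 6 parent=5 cost=15
15. q=(5,19) nearest=5 d=7 new=(5,17) → add node 7 parent=5 cost=19
16. q=(10,2) nearest=3 d=5 new=(10,2) → add node 8 parent=3 cost=14
17. q=(1,11) nearest=5 d=5 new=(1,11) → add node 9 parent=5 cost=19
18. q=(0,12) nearest=9 d=1 new=(0,12) → add node 10 parent=9 cost=20
19. q=(6,19) nearest=7 d=2 new=(6,19) → add node 11 parent=7 cost=21
20. q=(4,18) nearest=7 d=1 new=(4,18) → add node 12 parent=7 cost=20
21. q=(4,3) nearest=2 d=1 new=(4,3) → add node 13 parent=2 cost=5
22. q=(7,3) nearest=2 d=3 new=(7,3) → add node 14 parent=2 cost=7
23. q=(1,5) nearest=1 d=3 new=(1,5) → blocked by [1,3]×[3,8], reject
24. q=(5,22) nearest=11 d=3 new=(5,22) → add node 15 parent=11 cost=24
25. q=(6,20) nearest=11 d=1 new=(6,20) → add node 16 parent=11 cost=22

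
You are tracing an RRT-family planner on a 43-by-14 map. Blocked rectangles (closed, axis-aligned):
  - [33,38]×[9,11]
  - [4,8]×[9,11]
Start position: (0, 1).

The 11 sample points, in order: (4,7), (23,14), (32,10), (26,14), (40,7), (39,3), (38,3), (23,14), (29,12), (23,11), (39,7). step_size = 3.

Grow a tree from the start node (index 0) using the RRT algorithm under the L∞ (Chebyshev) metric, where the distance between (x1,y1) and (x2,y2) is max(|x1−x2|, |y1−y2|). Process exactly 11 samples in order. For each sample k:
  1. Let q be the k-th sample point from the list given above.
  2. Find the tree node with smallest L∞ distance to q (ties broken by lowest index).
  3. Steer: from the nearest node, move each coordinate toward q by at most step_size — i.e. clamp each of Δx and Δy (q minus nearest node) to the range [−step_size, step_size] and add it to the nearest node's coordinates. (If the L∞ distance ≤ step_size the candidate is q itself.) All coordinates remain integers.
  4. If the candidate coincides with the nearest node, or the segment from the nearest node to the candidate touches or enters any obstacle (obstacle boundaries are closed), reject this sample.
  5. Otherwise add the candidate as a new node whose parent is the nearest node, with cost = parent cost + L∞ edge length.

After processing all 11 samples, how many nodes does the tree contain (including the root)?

Node count: 10

1. q=(4,7) nearest=0 d=6 new=(3,4) → add node 1 parent=0 cost=3
2. q=(23,14) nearest=1 d=20 new=(6,7) → add node 2 parent=1 cost=6
3. q=(32,10) nearest=2 d=26 new=(9,10) → blocked by [4,8]×[9,11], reject
4. q=(26,14) nearest=2 d=20 new=(9,10) → blocked by [4,8]×[9,11], reject
5. q=(40,7) nearest=2 d=34 new=(9,7) → add node 3 parent=2 cost=9
6. q=(39,3) nearest=3 d=30 new=(12,4) → add node 4 parent=3 cost=12
7. q=(38,3) nearest=4 d=26 new=(15,3) → add node 5 parent=4 cost=15
8. q=(23,14) nearest=4 d=11 new=(15,7) → add node 6 parent=4 cost=15
9. q=(29,12) nearest=5 d=14 new=(18,6) → add node 7 parent=5 cost=18
10. q=(23,11) nearest=7 d=5 new=(21,9) → add node 8 parent=7 cost=21
11. q=(39,7) nearest=8 d=18 new=(24,7) → add node 9 parent=8 cost=24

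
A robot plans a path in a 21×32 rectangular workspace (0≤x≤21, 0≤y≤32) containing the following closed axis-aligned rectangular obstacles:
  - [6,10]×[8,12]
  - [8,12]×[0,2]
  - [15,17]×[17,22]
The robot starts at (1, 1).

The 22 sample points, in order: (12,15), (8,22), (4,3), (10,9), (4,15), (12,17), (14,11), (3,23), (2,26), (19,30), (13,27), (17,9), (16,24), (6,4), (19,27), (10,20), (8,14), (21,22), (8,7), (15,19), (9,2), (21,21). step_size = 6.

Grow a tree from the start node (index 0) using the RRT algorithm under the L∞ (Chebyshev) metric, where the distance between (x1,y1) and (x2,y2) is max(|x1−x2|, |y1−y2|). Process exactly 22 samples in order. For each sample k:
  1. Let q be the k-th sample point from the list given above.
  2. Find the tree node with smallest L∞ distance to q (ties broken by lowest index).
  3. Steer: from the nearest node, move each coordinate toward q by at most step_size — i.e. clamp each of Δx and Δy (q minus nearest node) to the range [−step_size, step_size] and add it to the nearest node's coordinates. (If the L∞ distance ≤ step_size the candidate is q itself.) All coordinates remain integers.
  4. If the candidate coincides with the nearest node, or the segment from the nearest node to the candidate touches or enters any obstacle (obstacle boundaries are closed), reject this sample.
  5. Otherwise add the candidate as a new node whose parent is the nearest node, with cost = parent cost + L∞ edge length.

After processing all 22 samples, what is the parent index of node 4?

1. q=(12,15) nearest=0 d=14 new=(7,7) → add node 1 parent=0 cost=6
2. q=(8,22) nearest=1 d=15 new=(8,13) → blocked by [6,10]×[8,12], reject
3. q=(4,3) nearest=0 d=3 new=(4,3) → add node 2 parent=0 cost=3
4. q=(10,9) nearest=1 d=3 new=(10,9) → blocked by [6,10]×[8,12], reject
5. q=(4,15) nearest=1 d=8 new=(4,13) → blocked by [6,10]×[8,12], reject
6. q=(12,17) nearest=1 d=10 new=(12,13) → blocked by [6,10]×[8,12], reject
7. q=(14,11) nearest=1 d=7 new=(13,11) → blocked by [6,10]×[8,12], reject
8. q=(3,23) nearest=1 d=16 new=(3,13) → blocked by [6,10]×[8,12], reject
9. q=(2,26) nearest=1 d=19 new=(2,13) → blocked by [6,10]×[8,12], reject
10. q=(19,30) nearest=1 d=23 new=(13,13) → blocked by [6,10]×[8,12], reject
11. q=(13,27) nearest=1 d=20 new=(13,13) → blocked by [6,10]×[8,12], reject
12. q=(17,9) nearest=1 d=10 new=(13,9) → blocked by [6,10]×[8,12], reject
13. q=(16,24) nearest=1 d=17 new=(13,13) → blocked by [6,10]×[8,12], reject
14. q=(6,4) nearest=2 d=2 new=(6,4) → add node 3 parent=2 cost=5
15. q=(19,27) nearest=1 d=20 new=(13,13) → blocked by [6,10]×[8,12], reject
16. q=(10,20) nearest=1 d=13 new=(10,13) → blocked by [6,10]×[8,12], reject
17. q=(8,14) nearest=1 d=7 new=(8,13) → blocked by [6,10]×[8,12], reject
18. q=(21,22) nearest=1 d=15 new=(13,13) → blocked by [6,10]×[8,12], reject
19. q=(8,7) nearest=1 d=1 new=(8,7) → add node 4 parent=1 cost=7
20. q=(15,19) nearest=1 d=12 new=(13,13) → blocked by [6,10]×[8,12], reject
21. q=(9,2) nearest=3 d=3 new=(9,2) → blocked by [8,12]×[0,2], reject
22. q=(21,21) nearest=1 d=14 new=(13,13) → blocked by [6,10]×[8,12], reject

Parent of node 4: 1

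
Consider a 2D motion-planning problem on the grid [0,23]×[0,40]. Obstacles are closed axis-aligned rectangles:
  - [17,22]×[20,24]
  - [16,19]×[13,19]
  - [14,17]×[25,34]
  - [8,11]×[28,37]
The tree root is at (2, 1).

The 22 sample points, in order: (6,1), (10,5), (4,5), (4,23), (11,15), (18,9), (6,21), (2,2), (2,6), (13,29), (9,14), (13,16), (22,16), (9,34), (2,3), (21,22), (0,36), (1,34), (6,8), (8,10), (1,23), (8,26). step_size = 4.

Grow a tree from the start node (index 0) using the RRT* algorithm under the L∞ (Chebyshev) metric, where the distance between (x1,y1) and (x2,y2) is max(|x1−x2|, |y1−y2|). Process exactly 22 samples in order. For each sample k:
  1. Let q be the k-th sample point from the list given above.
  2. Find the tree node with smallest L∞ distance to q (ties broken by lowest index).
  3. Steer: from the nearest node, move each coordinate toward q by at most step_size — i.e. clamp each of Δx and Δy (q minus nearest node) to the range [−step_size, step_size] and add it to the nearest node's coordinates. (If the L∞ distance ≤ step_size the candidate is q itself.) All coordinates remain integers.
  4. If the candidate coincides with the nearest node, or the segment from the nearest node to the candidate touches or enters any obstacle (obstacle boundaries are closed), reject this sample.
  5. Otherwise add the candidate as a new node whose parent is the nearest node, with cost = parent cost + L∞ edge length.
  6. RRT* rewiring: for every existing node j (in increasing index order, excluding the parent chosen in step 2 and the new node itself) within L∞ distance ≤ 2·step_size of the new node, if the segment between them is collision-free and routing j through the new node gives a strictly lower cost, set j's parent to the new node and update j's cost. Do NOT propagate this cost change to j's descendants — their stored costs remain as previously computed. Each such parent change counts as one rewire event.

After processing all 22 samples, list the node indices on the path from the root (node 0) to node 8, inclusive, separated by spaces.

1. q=(6,1) nearest=0 d=4 new=(6,1) → add node 1 parent=0 cost=4
2. q=(10,5) nearest=1 d=4 new=(10,5) → add node 2 parent=1 cost=8
3. q=(4,5) nearest=0 d=4 new=(4,5) → add node 3 parent=0 cost=4
4. q=(4,23) nearest=2 d=18 new=(6,9) → add node 4 parent=2 cost=12
5. q=(11,15) nearest=4 d=6 new=(10,13) → add node 5 parent=4 cost=16
6. q=(18,9) nearest=2 d=8 new=(14,9) → add node 6 parent=2 cost=12
7. q=(6,21) nearest=5 d=8 new=(6,17) → add node 7 parent=5 cost=20
8. q=(2,2) nearest=0 d=1 new=(2,2) → add node 8 parent=0 cost=1; rewire 4→8 (8<12)
9. q=(2,6) nearest=3 d=2 new=(2,6) → add node 9 parent=3 cost=6; rewire 5→9 (14<16)
10. q=(13,29) nearest=7 d=12 new=(10,21) → add node 10 parent=7 cost=24
11. q=(9,14) nearest=5 d=1 new=(9,14) → add node 11 parent=5 cost=15; rewire 7→11 (18<20); rewire 10→11 (22<24)
12. q=(13,16) nearest=5 d=3 new=(13,16) → add node 12 parent=5 cost=17
13. q=(22,16) nearest=6 d=8 new=(18,13) → blocked by [16,19]×[13,19], reject
14. q=(9,34) nearest=10 d=13 new=(9,25) → add node 13 parent=10 cost=26
15. q=(2,3) nearest=8 d=1 new=(2,3) → add node 14 parent=8 cost=2; rewire 9→14 (5<6)
16. q=(21,22) nearest=12 d=8 new=(17,20) → blocked by [17,22]×[20,24], reject
17. q=(0,36) nearest=13 d=11 new=(5,29) → add node 15 parent=13 cost=30
18. q=(1,34) nearest=15 d=5 new=(1,33) → add node 16 parent=15 cost=34
19. q=(6,8) nearest=4 d=1 new=(6,8) → add node 17 parent=4 cost=9
20. q=(8,10) nearest=4 d=2 new=(8,10) → add node 18 parent=4 cost=10; rewire 5→18 (13<14); rewire 7→18 (17<18); rewire 11→18 (14<15); rewire 12→18 (16<17)
21. q=(1,23) nearest=7 d=6 new=(2,21) → add node 19 parent=7 cost=21; rewire 15→19 (29<30)
22. q=(8,26) nearest=13 d=1 new=(8,26) → add node 20 parent=13 cost=27

Path: 0 8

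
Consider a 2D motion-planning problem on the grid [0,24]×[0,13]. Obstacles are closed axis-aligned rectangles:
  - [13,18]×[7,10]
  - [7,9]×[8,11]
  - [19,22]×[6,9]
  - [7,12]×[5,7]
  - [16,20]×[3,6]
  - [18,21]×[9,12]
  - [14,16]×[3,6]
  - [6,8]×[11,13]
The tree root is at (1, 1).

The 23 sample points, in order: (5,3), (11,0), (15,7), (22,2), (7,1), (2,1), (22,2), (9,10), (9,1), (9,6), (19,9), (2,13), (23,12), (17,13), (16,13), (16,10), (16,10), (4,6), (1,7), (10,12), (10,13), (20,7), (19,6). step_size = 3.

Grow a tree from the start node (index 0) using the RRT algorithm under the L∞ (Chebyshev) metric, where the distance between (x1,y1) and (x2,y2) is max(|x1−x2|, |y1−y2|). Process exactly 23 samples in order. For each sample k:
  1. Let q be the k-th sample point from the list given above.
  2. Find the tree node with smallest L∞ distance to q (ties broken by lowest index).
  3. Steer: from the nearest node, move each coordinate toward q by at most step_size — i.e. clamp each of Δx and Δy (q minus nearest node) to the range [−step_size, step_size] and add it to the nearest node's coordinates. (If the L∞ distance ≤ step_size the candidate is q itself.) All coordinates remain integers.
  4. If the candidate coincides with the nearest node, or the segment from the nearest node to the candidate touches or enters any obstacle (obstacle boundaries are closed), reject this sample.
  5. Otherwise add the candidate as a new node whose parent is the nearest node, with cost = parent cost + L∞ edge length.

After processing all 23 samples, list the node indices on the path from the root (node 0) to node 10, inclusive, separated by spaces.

1. q=(5,3) nearest=0 d=4 new=(4,3) → add node 1 parent=0 cost=3
2. q=(11,0) nearest=1 d=7 new=(7,0) → add node 2 parent=1 cost=6
3. q=(15,7) nearest=2 d=8 new=(10,3) → add node 3 parent=2 cost=9
4. q=(22,2) nearest=3 d=12 new=(13,2) → add node 4 parent=3 cost=12
5. q=(7,1) nearest=2 d=1 new=(7,1) → add node 5 parent=2 cost=7
6. q=(2,1) nearest=0 d=1 new=(2,1) → add node 6 parent=0 cost=1
7. q=(22,2) nearest=4 d=9 new=(16,2) → add node 7 parent=4 cost=15
8. q=(9,10) nearest=1 d=7 new=(7,6) → blocked by [7,12]×[5,7], reject
9. q=(9,1) nearest=2 d=2 new=(9,1) → add node 8 parent=2 cost=8
10. q=(9,6) nearest=3 d=3 new=(9,6) → blocked by [7,12]×[5,7], reject
11. q=(19,9) nearest=4 d=7 new=(16,5) → blocked by [16,20]×[3,6], reject
12. q=(2,13) nearest=1 d=10 new=(2,6) → add node 9 parent=1 cost=6
13. q=(23,12) nearest=4 d=10 new=(16,5) → blocked by [16,20]×[3,6], reject
14. q=(17,13) nearest=3 d=10 new=(13,6) → blocked by [7,12]×[5,7], reject
15. q=(16,13) nearest=3 d=10 new=(13,6) → blocked by [7,12]×[5,7], reject
16. q=(16,10) nearest=3 d=7 new=(13,6) → blocked by [7,12]×[5,7], reject
17. q=(16,10) nearest=3 d=7 new=(13,6) → blocked by [7,12]×[5,7], reject
18. q=(4,6) nearest=9 d=2 new=(4,6) → add node 10 parent=9 cost=8
19. q=(1,7) nearest=9 d=1 new=(1,7) → add node 11 parent=9 cost=7
20. q=(10,12) nearest=10 d=6 new=(7,9) → blocked by [7,9]×[8,11], reject
21. q=(10,13) nearest=10 d=7 new=(7,9) → blocked by [7,9]×[8,11], reject
22. q=(20,7) nearest=7 d=5 new=(19,5) → blocked by [16,20]×[3,6], reject
23. q=(19,6) nearest=7 d=4 new=(19,5) → blocked by [16,20]×[3,6], reject

Path: 0 1 9 10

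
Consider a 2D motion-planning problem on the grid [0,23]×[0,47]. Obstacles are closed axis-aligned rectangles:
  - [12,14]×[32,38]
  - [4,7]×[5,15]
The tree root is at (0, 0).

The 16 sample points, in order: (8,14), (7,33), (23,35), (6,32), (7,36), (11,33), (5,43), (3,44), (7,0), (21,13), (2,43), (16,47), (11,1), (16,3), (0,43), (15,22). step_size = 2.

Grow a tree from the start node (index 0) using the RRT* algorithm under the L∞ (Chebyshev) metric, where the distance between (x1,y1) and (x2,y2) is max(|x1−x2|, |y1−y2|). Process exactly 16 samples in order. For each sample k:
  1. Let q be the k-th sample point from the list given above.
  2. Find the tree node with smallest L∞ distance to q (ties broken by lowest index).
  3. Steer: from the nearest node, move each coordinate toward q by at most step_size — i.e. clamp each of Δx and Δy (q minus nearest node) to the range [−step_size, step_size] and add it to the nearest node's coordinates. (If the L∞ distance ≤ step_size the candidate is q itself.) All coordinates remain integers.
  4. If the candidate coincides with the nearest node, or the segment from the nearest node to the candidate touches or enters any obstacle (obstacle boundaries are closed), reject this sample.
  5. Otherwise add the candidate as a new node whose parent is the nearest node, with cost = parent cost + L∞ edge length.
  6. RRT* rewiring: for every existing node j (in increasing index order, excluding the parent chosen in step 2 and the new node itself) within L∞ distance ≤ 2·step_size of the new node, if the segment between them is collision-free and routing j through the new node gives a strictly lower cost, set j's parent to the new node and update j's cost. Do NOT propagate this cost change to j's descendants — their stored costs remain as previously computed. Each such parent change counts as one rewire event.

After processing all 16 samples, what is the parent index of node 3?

1. q=(8,14) nearest=0 d=14 new=(2,2) → add node 1 parent=0 cost=2
2. q=(7,33) nearest=1 d=31 new=(4,4) → add node 2 parent=1 cost=4
3. q=(23,35) nearest=2 d=31 new=(6,6) → blocked by [4,7]×[5,15], reject
4. q=(6,32) nearest=2 d=28 new=(6,6) → blocked by [4,7]×[5,15], reject
5. q=(7,36) nearest=2 d=32 new=(6,6) → blocked by [4,7]×[5,15], reject
6. q=(11,33) nearest=2 d=29 new=(6,6) → blocked by [4,7]×[5,15], reject
7. q=(5,43) nearest=2 d=39 new=(5,6) → blocked by [4,7]×[5,15], reject
8. q=(3,44) nearest=2 d=40 new=(3,6) → add node 3 parent=2 cost=6
9. q=(7,0) nearest=2 d=4 new=(6,2) → add node 4 parent=2 cost=6
10. q=(21,13) nearest=4 d=15 new=(8,4) → add node 5 parent=4 cost=8
11. q=(2,43) nearest=3 d=37 new=(2,8) → add node 6 parent=3 cost=8
12. q=(16,47) nearest=6 d=39 new=(4,10) → blocked by [4,7]×[5,15], reject
13. q=(11,1) nearest=5 d=3 new=(10,2) → add node 7 parent=5 cost=10
14. q=(16,3) nearest=7 d=6 new=(12,3) → add node 8 parent=7 cost=12
15. q=(0,43) nearest=6 d=35 new=(0,10) → add node 9 parent=6 cost=10
16. q=(15,22) nearest=6 d=14 new=(4,10) → blocked by [4,7]×[5,15], reject

Parent of node 3: 2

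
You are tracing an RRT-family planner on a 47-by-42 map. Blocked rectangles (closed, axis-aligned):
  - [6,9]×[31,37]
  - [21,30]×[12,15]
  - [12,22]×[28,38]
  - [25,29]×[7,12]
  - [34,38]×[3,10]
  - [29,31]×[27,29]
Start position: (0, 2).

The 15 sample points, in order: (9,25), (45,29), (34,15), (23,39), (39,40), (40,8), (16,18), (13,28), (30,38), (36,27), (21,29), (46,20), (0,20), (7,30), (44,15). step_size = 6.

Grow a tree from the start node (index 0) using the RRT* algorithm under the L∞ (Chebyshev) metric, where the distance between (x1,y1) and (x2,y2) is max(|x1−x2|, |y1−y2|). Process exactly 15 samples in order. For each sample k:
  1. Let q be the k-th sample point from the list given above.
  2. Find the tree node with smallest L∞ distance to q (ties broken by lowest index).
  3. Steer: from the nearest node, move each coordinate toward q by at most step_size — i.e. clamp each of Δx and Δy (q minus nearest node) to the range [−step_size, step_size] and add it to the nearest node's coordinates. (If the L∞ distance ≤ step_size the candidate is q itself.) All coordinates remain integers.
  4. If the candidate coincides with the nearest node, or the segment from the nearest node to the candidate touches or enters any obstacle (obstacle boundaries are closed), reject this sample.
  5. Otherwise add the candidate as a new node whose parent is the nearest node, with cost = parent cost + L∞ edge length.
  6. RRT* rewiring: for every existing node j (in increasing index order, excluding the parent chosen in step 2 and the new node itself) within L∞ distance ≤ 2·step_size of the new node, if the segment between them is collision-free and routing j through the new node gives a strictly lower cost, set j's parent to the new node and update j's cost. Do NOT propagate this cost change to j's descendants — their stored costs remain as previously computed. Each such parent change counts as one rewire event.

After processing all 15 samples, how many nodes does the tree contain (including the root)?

1. q=(9,25) nearest=0 d=23 new=(6,8) → add node 1 parent=0 cost=6
2. q=(45,29) nearest=1 d=39 new=(12,14) → add node 2 parent=1 cost=12
3. q=(34,15) nearest=2 d=22 new=(18,15) → add node 3 parent=2 cost=18
4. q=(23,39) nearest=3 d=24 new=(23,21) → add node 4 parent=3 cost=24
5. q=(39,40) nearest=4 d=19 new=(29,27) → blocked by [29,31]×[27,29], reject
6. q=(40,8) nearest=4 d=17 new=(29,15) → blocked by [21,30]×[12,15], reject
7. q=(16,18) nearest=3 d=3 new=(16,18) → add node 5 parent=3 cost=21
8. q=(13,28) nearest=4 d=10 new=(17,27) → add node 6 parent=4 cost=30
9. q=(30,38) nearest=6 d=13 new=(23,33) → blocked by [12,22]×[28,38], reject
10. q=(36,27) nearest=4 d=13 new=(29,27) → blocked by [29,31]×[27,29], reject
11. q=(21,29) nearest=6 d=4 new=(21,29) → blocked by [12,22]×[28,38], reject
12. q=(46,20) nearest=4 d=23 new=(29,20) → add node 7 parent=4 cost=30
13. q=(0,20) nearest=1 d=12 new=(0,14) → add node 8 parent=1 cost=12
14. q=(7,30) nearest=6 d=10 new=(11,30) → blocked by [12,22]×[28,38], reject
15. q=(44,15) nearest=7 d=15 new=(35,15) → add node 9 parent=7 cost=36

Node count: 10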